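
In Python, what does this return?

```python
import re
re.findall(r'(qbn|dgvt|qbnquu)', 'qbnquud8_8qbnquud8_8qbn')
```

['qbn', 'qbn', 'qbn']

The regex engine tests alternatives in the order written; an earlier branch that matches wins even if a later one would match more.
Walking the string: at [0:3] match 'qbn', group 1 = 'qbn'; at [10:13] match 'qbn', group 1 = 'qbn'; at [20:23] match 'qbn', group 1 = 'qbn'.
Because there's exactly one group, `findall` drops the full match and keeps group 1 from each hit.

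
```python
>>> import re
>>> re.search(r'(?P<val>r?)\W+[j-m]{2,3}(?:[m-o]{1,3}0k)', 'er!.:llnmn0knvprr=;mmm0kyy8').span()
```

The pattern matches optionally a literal 'r' (captured as 'val'); then one or more of a non-word character; then 2 to 3 of a character in [j-m]; then 1 to 3 of a character in [m-o], then the literal '0k' (non-capturing group).
The match spans [1:12] → 'r!.:llnmn0k'.

(1, 12)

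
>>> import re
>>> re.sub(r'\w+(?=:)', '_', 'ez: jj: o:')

'_: _: _:'

The positive lookaround only admits positions where the adjacent text matches; those characters stay outside the span.
Matches: at [0:2] → 'ez'; at [4:6] → 'jj'; at [8:9] → 'o'.
Every occurrence is swapped for '_'.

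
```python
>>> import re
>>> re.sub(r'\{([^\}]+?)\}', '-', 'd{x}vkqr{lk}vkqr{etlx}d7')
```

'd-vkqr-vkqr-d7'

Matches: at [1:4] → '{x}'; at [8:12] → '{lk}'; at [16:22] → '{etlx}'.
Every occurrence is swapped for '-'.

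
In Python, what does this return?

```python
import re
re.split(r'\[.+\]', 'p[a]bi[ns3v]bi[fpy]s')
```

['p', 's']

Splitting on the pattern gives 2 pieces.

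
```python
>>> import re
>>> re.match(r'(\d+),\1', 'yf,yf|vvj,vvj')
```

None

`re.match` only tries the pattern at the start of the string.
Here the pattern fails at index 0, so the call returns None.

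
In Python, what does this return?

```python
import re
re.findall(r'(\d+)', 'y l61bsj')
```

This matches one or more of a digit (captured).
Matches: at [3:5] match '61', group 1 = '61'.
One capturing group, so `findall` returns just the captured substring from the one match — 1 in all.

['61']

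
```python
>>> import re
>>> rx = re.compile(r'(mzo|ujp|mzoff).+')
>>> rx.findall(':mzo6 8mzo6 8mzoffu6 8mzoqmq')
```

['mzo']

One capturing group, so `findall` returns just the captured substring from the one match — 1 in all.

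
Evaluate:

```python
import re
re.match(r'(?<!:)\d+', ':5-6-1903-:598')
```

None

With `match`, the pattern is implicitly anchored at the beginning.
Here position 0 doesn't satisfy it, so the call returns None.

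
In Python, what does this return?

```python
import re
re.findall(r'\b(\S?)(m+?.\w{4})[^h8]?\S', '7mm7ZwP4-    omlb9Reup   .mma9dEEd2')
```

This matches a word boundary (`\b`, zero-width); then optionally a non-whitespace character (captured); then one or more of the literal 'm' (lazy), then any character, then exactly 4 of a word character (captured); then optionally any character except [h8], then a non-whitespace character.
Because the quantifier is non-greedy, it stops expanding at the earliest point where the rest of the pattern can succeed.
Walking the string: at [0:9] match '7mm7ZwP4-', groups = ('7', 'mm7ZwP'); at [13:22] match 'omlb9Reup', groups = ('o', 'mlb9Re'); at [26:35] match 'mma9dEEd2', groups = ('m', 'ma9dEE').
2 groups means each result is a tuple of 2 captured strings — 3 here.

[('7', 'mm7ZwP'), ('o', 'mlb9Re'), ('m', 'ma9dEE')]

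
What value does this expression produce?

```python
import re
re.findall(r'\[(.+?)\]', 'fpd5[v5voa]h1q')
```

Because there's exactly one group, `findall` drops the full match and keeps group 1 from the one hit.

['v5voa']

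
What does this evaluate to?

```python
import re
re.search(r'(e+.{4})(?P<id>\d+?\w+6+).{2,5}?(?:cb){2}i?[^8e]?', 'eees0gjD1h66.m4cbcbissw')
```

None

This matches one or more of a literal 'e', then exactly 4 of any character (captured); then one or more of a digit (lazy), then one or more of a word character, then one or more of the literal '6' (captured as 'id'); then 2 to 5 of any character (lazy); then the literal 'cb' repeated 2 times, then optionally the literal 'i', then optionally any character except [8e].
`re.search` scans for the first position where the pattern succeeds.
Here the pattern never matches, so the call returns None.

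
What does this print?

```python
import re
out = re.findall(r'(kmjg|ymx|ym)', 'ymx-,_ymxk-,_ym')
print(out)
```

['ymx', 'ymx', 'ym']

Branches in `(...|...)` are attempted left-to-right; the first branch that allows the whole pattern to succeed is taken.
Scanning left to right: at [0:3] match 'ymx', group 1 = 'ymx'; at [6:9] match 'ymx', group 1 = 'ymx'; at [13:15] match 'ym', group 1 = 'ym'.
With a single group, `findall` returns only what that group captured — 3 items.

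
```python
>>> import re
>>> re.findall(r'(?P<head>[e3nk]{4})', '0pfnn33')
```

With a single group, `findall` returns only what that group captured — 1 item.

['nn33']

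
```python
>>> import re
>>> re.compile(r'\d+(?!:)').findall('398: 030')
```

`(?!…)`/`(?<!…)` only lets a position through if the neighbouring text does NOT match; no characters are consumed.
Matches: at [0:2] → '39'; at [5:8] → '030'.
No capturing groups, so `findall` returns the 2 full match strings.

['39', '030']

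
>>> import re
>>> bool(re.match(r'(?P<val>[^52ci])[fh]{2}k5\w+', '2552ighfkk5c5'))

False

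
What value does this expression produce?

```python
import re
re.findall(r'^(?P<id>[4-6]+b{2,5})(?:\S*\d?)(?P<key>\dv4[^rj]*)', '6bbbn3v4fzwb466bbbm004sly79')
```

[('6bbb', '3v4fzwb466bbbm004sly79')]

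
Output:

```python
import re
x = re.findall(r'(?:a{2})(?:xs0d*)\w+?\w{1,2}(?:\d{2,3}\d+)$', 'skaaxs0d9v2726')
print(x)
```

The pattern matches exactly 2 of a literal 'a' (non-capturing group); then the literal 'xs0', then zero or more of the literal 'd' (non-capturing group); then one or more of a word character (lazy), then 1 to 2 of a word character; then 2 to 3 of a digit, then one or more of a digit (non-capturing group); then anchored at the end.
Walking the string: at [2:14] → 'aaxs0d9v2726'.
Since nothing is captured, `findall` lists the 1 matched substring directly.

['aaxs0d9v2726']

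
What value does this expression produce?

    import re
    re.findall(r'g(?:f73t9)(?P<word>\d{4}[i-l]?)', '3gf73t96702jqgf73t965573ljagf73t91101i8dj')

['6702j', '6557', '1101i']

This matches a literal 'g'; then the literal 'f73', then the literal 't9' (non-capturing group); then exactly 4 of a digit, then optionally a character in [i-l] (captured as 'word').
Scanning left to right: at [1:12] match 'gf73t96702j', group 1 = '6702j'; at [13:23] match 'gf73t96557', group 1 = '6557'; at [27:38] match 'gf73t91101i', group 1 = '1101i'.
`findall` collects group 1 from each match (3 total).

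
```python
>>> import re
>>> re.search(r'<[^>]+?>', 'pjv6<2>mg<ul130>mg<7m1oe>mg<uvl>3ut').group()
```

'<2>'

The match spans [4:7] → '<2>'.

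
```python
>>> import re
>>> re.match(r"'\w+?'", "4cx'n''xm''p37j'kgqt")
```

None

`match` is anchored at position 0; if the pattern doesn't fit there, it returns None.
Here position 0 doesn't satisfy it, so the call returns None.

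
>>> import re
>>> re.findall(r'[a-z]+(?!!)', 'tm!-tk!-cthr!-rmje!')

Because the assertion is negative and zero-width, positions next to the forbidden text are skipped.
No capturing groups, so `findall` returns the 4 full match strings.

['t', 't', 'cth', 'rmj']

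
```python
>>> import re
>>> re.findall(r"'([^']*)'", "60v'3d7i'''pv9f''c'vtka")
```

['3d7i', '', '']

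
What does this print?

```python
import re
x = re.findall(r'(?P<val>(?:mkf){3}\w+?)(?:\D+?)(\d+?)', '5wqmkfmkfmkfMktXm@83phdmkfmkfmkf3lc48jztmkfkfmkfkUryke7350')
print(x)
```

The pattern matches the literal 'mkf' repeated 3 times, then one or more of a word character (lazy) (captured as 'val'); then one or more of a non-digit (lazy) (non-capturing group); then one or more of a digit (lazy) (captured).
Lazy quantifiers expand one character at a time until the remainder of the pattern can match.
Matches: at [3:19] match 'mkfmkfmkfMktXm@8', groups = ('mkfmkfmkfM', '8'); at [23:36] match 'mkfmkfmkf3lc4', groups = ('mkfmkfmkf3', '4').
`findall` packs the 2 group values into a tuple for every match.

[('mkfmkfmkfM', '8'), ('mkfmkfmkf3', '4')]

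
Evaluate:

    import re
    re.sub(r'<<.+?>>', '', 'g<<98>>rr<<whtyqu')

'grr<<whtyqu'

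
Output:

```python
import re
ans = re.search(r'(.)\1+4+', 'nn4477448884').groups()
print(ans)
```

('n',)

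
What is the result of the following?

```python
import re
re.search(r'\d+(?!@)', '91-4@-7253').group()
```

`(?!…)`/`(?<!…)` only lets a position through if the neighbouring text does NOT match; no characters are consumed.
Unlike `match`, `search` isn't anchored — it looks for the pattern anywhere in the string.
The match spans [0:2] → '91'.

'91'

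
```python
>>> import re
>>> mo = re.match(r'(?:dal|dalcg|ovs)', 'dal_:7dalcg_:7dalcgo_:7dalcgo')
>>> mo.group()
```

'dal'

`re.match` won't scan ahead — the pattern has to work from the very first character.
The match spans [0:3] → 'dal'.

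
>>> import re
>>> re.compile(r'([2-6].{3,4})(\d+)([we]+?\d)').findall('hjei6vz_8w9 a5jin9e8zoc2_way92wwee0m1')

Pattern: a character in [2-6], then 3 to 4 of any character (captured); then one or more of a digit (captured); then one or more of one of [we] (lazy), then a digit (captured).
Scanning left to right: at [4:11] match '6vz_8w9', groups = ('6vz_', '8', 'w9'); at [13:20] match '5jin9e8', groups = ('5jin', '9', 'e8'); at [23:35] match '2_way92wwee0', groups = ('2_way', '92', 'wwee0').
`findall` packs the 3 group values into a tuple for every match.

[('6vz_', '8', 'w9'), ('5jin', '9', 'e8'), ('2_way', '92', 'wwee0')]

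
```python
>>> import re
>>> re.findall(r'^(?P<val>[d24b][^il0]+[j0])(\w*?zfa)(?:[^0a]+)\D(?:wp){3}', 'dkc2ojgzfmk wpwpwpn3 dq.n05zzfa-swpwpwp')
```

[('dkc2ojgzfmk wpwpwpn3 dq.n0', '5zzfa')]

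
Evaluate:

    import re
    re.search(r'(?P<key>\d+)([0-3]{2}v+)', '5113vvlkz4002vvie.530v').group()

Pattern: one or more of a digit (captured as 'key'); then exactly 2 of a character in [0-3], then one or more of a literal 'v' (captured).
The match spans [0:6] → '5113vv'.

'5113vv'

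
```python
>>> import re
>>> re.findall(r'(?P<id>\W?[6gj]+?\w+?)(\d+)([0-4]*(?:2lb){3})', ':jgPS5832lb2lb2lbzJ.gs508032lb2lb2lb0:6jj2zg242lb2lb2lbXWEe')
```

[(':jgPS', '583', '2lb2lb2lb'), ('.gs', '50803', '2lb2lb2lb'), (':6jj2zg', '24', '2lb2lb2lb')]

Pattern: optionally a non-word character, then one or more of one of [6gj] (lazy), then one or more of a word character (lazy) (captured as 'id'); then one or more of a digit (captured); then zero or more of a character in [0-4], then the literal '2lb' repeated 3 times (captured).
A non-greedy quantifier consumes as few characters as it can — just enough that the remainder of the pattern still matches from where it stops; whatever follows it matches normally.
Matches: at [0:17] match ':jgPS5832lb2lb2lb', groups = (':jgPS', '583', '2lb2lb2lb'); at [19:36] match '.gs508032lb2lb2lb', groups = ('.gs', '50803', '2lb2lb2lb'); at [37:55] match ':6jj2zg242lb2lb2lb', groups = (':6jj2zg', '24', '2lb2lb2lb').
With 3 capturing groups, `findall` returns a 3-tuple per match.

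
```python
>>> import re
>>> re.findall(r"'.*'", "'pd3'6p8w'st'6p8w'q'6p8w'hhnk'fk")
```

`findall` yields the raw match text (1 of them) because the pattern has no groups.

["'pd3'6p8w'st'6p8w'q'6p8w'hhnk'"]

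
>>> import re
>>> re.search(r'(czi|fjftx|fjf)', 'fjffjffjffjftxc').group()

'fjf'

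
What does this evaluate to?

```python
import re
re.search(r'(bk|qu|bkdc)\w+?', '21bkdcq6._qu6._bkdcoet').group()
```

'bkd'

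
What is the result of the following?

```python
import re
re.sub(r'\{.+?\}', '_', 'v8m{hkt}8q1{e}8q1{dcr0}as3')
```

A `+?`/`*?`/`{m,n}?` starts at its minimum and grows only as far as needed for what follows to match.
Matches: at [3:8] → '{hkt}'; at [11:14] → '{e}'; at [17:23] → '{dcr0}'.
`sub` substitutes '_' at each match site.

'v8m_8q1_8q1_as3'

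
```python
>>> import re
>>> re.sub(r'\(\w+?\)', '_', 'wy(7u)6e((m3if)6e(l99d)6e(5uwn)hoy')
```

'wy_6e(_6e_6e_hoy'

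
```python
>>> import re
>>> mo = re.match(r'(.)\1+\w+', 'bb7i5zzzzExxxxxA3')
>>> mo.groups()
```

('b',)

The match spans [0:17] → 'bb7i5zzzzExxxxxA3'.
Captured: group 1 = 'b'.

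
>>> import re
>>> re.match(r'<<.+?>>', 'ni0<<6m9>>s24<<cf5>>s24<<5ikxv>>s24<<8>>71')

`re.match` won't scan ahead — the pattern has to work from the very first character.
Here position 0 doesn't satisfy it, so the call returns None.

None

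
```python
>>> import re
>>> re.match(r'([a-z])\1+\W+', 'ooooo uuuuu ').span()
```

(0, 6)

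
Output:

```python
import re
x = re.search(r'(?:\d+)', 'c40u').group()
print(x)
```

40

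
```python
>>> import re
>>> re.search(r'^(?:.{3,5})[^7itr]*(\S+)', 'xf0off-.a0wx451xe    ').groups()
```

('e',)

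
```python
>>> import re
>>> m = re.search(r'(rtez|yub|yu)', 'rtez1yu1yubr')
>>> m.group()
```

The match spans [0:4] → 'rtez'.

'rtez'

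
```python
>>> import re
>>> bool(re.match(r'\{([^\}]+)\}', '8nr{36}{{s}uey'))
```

False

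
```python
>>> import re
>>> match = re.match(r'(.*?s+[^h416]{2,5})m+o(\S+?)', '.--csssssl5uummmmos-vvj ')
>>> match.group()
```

'.--csssssl5uummmmos'

This matches zero or more of any character (lazy), then one or more of the literal 's', then 2 to 5 of any character except [h416] (captured); then one or more of the literal 'm', then a literal 'o'; then one or more of a non-whitespace character (lazy) (captured).
A non-greedy quantifier consumes as few characters as it can — just enough that the remainder of the pattern still matches from where it stops; whatever follows it matches normally.
With `match`, the pattern is implicitly anchored at the beginning.
The match spans [0:19] → '.--csssssl5uummmmos'.
Captured: group 1 = '.--csssssl5uum', group 2 = 's'.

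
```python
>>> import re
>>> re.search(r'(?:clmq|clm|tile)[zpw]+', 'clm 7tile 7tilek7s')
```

None

Here the pattern never matches, so the call returns None.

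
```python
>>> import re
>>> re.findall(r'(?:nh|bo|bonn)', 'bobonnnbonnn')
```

`|` is ordered: at each position the engine commits to the first alternative that works.
Since nothing is captured, `findall` lists the 3 matched substrings directly.

['bo', 'bo', 'bo']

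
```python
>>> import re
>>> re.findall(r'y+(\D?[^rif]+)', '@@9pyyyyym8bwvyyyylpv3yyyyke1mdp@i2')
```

['m8bwvyyyylpv3yyyyke1mdp@']

Pattern: one or more of a literal 'y'; then optionally a non-digit, then one or more of any character except [rif] (captured).
Matches: at [4:33] match 'yyyyym8bwvyyyylpv3yyyyke1mdp@', group 1 = 'm8bwvyyyylpv3yyyyke1mdp@'.
Because there's exactly one group, `findall` drops the full match and keeps group 1 from the one hit.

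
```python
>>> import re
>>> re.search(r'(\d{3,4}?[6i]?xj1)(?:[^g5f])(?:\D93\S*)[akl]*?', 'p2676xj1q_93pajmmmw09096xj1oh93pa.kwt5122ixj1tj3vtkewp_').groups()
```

The match spans [1:55] → '2676xj1q_93pajmmmw09096xj1oh93pa.kwt5122ixj1tj3vtkewp_'.
Captured: group 1 = '2676xj1'.

('2676xj1',)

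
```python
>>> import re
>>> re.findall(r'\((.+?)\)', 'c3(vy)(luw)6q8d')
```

['vy', 'luw']

Because the quantifier is non-greedy, it stops expanding at the earliest point where the rest of the pattern can succeed.
Scanning left to right: at [2:6] match '(vy)', group 1 = 'vy'; at [6:11] match '(luw)', group 1 = 'luw'.
Because there's exactly one group, `findall` drops the full match and keeps group 1 from each hit.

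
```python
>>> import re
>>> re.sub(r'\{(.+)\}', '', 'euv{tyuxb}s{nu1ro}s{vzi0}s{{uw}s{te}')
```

Each match is replaced by ''.

'euv'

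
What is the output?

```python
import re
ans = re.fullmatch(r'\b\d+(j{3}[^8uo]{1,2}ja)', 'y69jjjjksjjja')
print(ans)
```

None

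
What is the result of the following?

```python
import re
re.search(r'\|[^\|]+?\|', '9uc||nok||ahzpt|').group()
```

Unlike `match`, `search` isn't anchored — it looks for the pattern anywhere in the string.
The match spans [4:9] → '|nok|'.

'|nok|'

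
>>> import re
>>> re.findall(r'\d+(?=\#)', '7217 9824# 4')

The positive lookaround only admits positions where the adjacent text matches; those characters stay outside the span.
No capturing groups, so `findall` returns the 1 full match string.

['9824']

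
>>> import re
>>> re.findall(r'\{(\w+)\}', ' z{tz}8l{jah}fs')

Matches: at [2:6] match '{tz}', group 1 = 'tz'; at [8:13] match '{jah}', group 1 = 'jah'.
One capturing group, so `findall` returns just the captured substring from each match — 2 in all.

['tz', 'jah']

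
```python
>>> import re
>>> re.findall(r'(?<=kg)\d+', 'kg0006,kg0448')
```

The lookaround is zero-width — it requires the adjacent text to match without consuming it, so the asserted text isn't part of the match.
Walking the string: at [2:6] → '0006'; at [9:13] → '0448'.
`findall` yields the raw match text (2 of them) because the pattern has no groups.

['0006', '0448']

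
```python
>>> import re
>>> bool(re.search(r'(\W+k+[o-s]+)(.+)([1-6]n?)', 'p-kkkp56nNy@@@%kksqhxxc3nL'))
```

True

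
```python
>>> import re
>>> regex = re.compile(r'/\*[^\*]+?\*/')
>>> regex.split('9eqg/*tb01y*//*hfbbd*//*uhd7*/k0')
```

['9eqg', '', '', 'k0']

Matches to split on: at [4:13] → '/*tb01y*/'; at [13:22] → '/*hfbbd*/'; at [22:30] → '/*uhd7*/'.
`split` removes every match and returns the 4 fragments in between.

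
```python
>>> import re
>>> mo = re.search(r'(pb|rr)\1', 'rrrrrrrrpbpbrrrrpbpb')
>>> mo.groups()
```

('rr',)

The match spans [0:4] → 'rrrr'.
Captured: group 1 = 'rr'.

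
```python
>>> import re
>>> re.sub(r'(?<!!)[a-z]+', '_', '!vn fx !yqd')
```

The negative lookaround is zero-width — it rules out positions where the adjacent text would match, without consuming anything.
Matches: at [2:3] → 'n'; at [4:6] → 'fx'; at [9:11] → 'qd'.
Every occurrence is swapped for '_'.

'!v_ _ !y_'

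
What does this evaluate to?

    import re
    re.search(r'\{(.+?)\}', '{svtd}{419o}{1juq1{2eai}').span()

(0, 6)

A `+?`/`*?`/`{m,n}?` starts at its minimum and grows only as far as needed for what follows to match.
`search` walks the string left to right and returns the first match it finds.
The match spans [0:6] → '{svtd}'.
Captured: group 1 = 'svtd'.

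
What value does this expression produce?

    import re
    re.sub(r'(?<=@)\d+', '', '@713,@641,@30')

'@,@,@'

The lookaround is zero-width — it requires the adjacent text to match without consuming it, so the asserted text isn't part of the match.
Matches: at [1:4] → '713'; at [6:9] → '641'; at [11:13] → '30'.
Each match is replaced by ''.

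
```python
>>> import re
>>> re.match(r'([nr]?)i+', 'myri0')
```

This matches optionally one of [nr] (captured); then one or more of a literal 'i'.
`re.match` only tries the pattern at the start of the string.
Here position 0 doesn't satisfy it, so the call returns None.

None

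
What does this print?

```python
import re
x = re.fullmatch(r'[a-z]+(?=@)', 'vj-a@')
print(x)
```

Because the assertion is zero-width, the text it checks is not consumed and won't appear in the result.
`re.fullmatch` is like wrapping the pattern in `^…$` (in single-line mode).
Here the pattern can't cover the whole string, so the call returns None.

None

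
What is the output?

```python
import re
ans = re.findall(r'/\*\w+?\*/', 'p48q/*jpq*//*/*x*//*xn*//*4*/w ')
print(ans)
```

['/*jpq*/', '/*x*/', '/*xn*/', '/*4*/']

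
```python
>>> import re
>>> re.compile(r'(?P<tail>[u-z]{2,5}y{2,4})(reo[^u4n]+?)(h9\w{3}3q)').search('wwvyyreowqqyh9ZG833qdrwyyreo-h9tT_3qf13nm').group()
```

'wwvyyreowqqyh9ZG833qdrwyyreo-h9tT_3q'

Pattern: 2 to 5 of a character in [u-z], then 2 to 4 of a literal 'y' (captured as 'tail'); then the literal 'reo', then one or more of any character except [u4n] (lazy) (captured); then the literal 'h9', then exactly 3 of a word character, then the literal '3q' (captured).
`re.search` scans for the first position where the pattern succeeds.
The match spans [0:36] → 'wwvyyreowqqyh9ZG833qdrwyyreo-h9tT_3q'.
Captured: group 1 = 'wwvyy', group 2 = 'reowqqyh9ZG833qdrwyyreo-', group 3 = 'h9tT_3q'.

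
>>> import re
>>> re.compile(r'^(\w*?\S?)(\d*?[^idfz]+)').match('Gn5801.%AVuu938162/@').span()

Pattern: anchored at the start of the string; then zero or more of a word character (lazy), then optionally a non-whitespace character (captured); then zero or more of a digit (lazy), then one or more of any character except [idfz] (captured).
`re.match` won't scan ahead — the pattern has to work from the very first character.
The match spans [0:20] → 'Gn5801.%AVuu938162/@'.
Captured: group 1 = 'G', group 2 = 'n5801.%AVuu938162/@'.

(0, 20)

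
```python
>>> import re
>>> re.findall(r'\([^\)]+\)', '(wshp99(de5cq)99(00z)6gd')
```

['(wshp99(de5cq)', '(00z)']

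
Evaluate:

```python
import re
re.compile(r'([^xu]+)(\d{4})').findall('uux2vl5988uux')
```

[('2vl', '5988')]

Pattern: one or more of any character except [xu] (captured); then exactly 4 of a digit (captured).
Scanning left to right: at [3:10] match '2vl5988', groups = ('2vl', '5988').
`findall` packs the 2 group values into a tuple for every match.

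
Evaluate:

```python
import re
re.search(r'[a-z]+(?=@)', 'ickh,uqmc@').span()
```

Lookahead/lookbehind check context without consuming it, so the matched span excludes the asserted characters.
The match spans [5:9] → 'uqmc'.

(5, 9)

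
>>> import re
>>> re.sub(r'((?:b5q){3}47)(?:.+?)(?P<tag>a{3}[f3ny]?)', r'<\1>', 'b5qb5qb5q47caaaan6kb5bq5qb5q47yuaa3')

Lazy quantifiers expand one character at a time until the remainder of the pattern can match.
Each match is replaced using the text its own group 1 captured.

'<b5qb5qb5q47>an6kb5bq5qb5q47yuaa3'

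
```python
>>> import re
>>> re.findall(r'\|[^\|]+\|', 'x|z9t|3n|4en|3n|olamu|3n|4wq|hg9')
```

Matches: at [1:6] → '|z9t|'; at [8:13] → '|4en|'; at [15:22] → '|olamu|'; at [24:29] → '|4wq|'.
Since nothing is captured, `findall` lists the 4 matched substrings directly.

['|z9t|', '|4en|', '|olamu|', '|4wq|']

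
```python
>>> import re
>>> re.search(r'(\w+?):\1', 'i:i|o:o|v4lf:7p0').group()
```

`\1` has to match the exact text group 1 already captured.
`re.search` scans for the first position where the pattern succeeds.
The match spans [0:3] → 'i:i'.
Captured: group 1 = 'i'.

'i:i'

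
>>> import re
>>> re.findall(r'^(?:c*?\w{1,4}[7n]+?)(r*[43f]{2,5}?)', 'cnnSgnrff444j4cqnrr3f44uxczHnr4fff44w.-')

['rff']

Pattern: anchored at the start of the string; then zero or more of the literal 'c' (lazy), then 1 to 4 of a word character, then one or more of one of [7n] (lazy) (non-capturing group); then zero or more of the literal 'r', then 2 to 5 of one of [43f] (lazy) (captured).
Because the quantifier is non-greedy, it stops expanding at the earliest point where the rest of the pattern can succeed.
Matches: at [0:9] match 'cnnSgnrff', group 1 = 'rff'.
One capturing group, so `findall` returns just the captured substring from the one match — 1 in all.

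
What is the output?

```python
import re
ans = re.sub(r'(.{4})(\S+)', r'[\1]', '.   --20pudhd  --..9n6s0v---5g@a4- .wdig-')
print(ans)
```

[.   ][  --][ .wd]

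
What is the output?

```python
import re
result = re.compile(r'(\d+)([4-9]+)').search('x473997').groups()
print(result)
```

Pattern: one or more of a digit (captured); then one or more of a character in [4-9] (captured).
`re.search` scans for the first position where the pattern succeeds.
The match spans [1:7] → '473997'.
Captured: group 1 = '47399', group 2 = '7'.

('47399', '7')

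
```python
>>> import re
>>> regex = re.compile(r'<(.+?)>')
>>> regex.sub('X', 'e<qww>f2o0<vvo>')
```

'eXf2o0X'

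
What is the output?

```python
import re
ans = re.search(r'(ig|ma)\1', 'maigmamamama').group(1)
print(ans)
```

ma

`\1` has to match the exact text group 1 already captured.
`re.search` scans for the first position where the pattern succeeds.
The match spans [4:8] → 'mama'.
Captured: group 1 = 'ma'.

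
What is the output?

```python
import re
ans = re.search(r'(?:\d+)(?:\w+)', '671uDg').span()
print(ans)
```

(0, 6)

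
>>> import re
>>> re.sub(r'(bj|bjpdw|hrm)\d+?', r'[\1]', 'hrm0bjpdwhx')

Matches: at [0:4] → 'hrm0'.
Each match is replaced using the text its own group 1 captured.

'[hrm]bjpdwhx'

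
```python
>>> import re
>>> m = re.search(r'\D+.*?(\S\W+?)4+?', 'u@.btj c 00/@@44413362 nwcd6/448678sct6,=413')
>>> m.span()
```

A `+?`/`*?`/`{m,n}?` starts at its minimum and grows only as far as needed for what follows to match.
The match spans [0:15] → 'u@.btj c 00/@@4'.

(0, 15)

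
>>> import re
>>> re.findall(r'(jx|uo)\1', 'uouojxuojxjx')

['uo', 'jx']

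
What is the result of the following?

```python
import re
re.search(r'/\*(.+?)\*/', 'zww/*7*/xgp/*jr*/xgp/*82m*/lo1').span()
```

(3, 8)

A non-greedy quantifier consumes as few characters as it can — just enough that the remainder of the pattern still matches from where it stops; whatever follows it matches normally.
The match spans [3:8] → '/*7*/'.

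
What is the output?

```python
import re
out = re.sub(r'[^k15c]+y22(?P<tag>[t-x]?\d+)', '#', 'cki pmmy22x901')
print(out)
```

ck#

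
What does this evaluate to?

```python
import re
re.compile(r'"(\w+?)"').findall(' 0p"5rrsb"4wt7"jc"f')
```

['5rrsb', 'jc']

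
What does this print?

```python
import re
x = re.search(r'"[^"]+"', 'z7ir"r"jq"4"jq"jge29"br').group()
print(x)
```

`re.search` scans for the first position where the pattern succeeds.
The match spans [4:7] → '"r"'.

"r"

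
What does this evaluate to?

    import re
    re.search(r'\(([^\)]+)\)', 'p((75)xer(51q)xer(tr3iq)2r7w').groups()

The match spans [1:6] → '((75)'.
Captured: group 1 = '(75'.

('(75',)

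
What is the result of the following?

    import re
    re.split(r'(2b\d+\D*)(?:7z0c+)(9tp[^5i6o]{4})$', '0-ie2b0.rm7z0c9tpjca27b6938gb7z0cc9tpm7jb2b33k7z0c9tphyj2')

The group in the pattern means `split` returns the separators' captures alongside the pieces.

['0-ie2b0.rm7z0c9tpjca27b6938gb7z0cc9tpm7jb', '2b33k', '9tphyj2', '']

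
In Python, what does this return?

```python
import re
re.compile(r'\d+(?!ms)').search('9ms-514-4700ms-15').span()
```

A negative assertion filters positions out without eating any characters.
`search` walks the string left to right and returns the first match it finds.
The match spans [4:7] → '514'.

(4, 7)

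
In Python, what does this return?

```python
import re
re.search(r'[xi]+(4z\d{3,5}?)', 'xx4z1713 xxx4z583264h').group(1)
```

The match spans [0:7] → 'xx4z171'.
Captured: group 1 = '4z171'.

'4z171'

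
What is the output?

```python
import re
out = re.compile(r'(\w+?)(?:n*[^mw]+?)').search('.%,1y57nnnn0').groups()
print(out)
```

This matches one or more of a word character (lazy) (captured); then zero or more of the literal 'n', then one or more of any character except [mw] (lazy) (non-capturing group).
With the lazy modifier that quantifier settles for the fewest repetitions that let the rest of the pattern succeed (the atoms after it are unaffected and can still be greedy).
Unlike `match`, `search` isn't anchored — it looks for the pattern anywhere in the string.
The match spans [3:5] → '1y'.
Captured: group 1 = '1'.

('1',)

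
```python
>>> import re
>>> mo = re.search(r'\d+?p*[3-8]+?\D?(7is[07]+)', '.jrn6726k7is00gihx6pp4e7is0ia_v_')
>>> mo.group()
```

'6726k7is00'

Pattern: one or more of a digit (lazy), then zero or more of a literal 'p'; then one or more of a character in [3-8] (lazy), then optionally a non-digit; then the literal '7is', then one or more of one of [07] (captured).
`search` walks the string left to right and returns the first match it finds.
The match spans [4:14] → '6726k7is00'.
Captured: group 1 = '7is00'.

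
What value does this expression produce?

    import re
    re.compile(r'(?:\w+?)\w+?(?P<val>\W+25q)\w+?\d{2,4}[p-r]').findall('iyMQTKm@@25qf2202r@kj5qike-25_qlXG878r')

['@@25q']

The pattern matches one or more of a word character (lazy) (non-capturing group); then one or more of a word character (lazy); then one or more of a non-word character, then the literal '25q' (captured as 'val'); then one or more of a word character (lazy), then 2 to 4 of a digit; then a character in [p-r].
With a single group, `findall` returns only what that group captured — 1 item.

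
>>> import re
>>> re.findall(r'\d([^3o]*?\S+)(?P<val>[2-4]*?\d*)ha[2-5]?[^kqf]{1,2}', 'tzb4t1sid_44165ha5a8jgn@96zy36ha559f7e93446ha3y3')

[('t1sid_44165ha5a8jgn@96zy36ha559f7e93446', '')]

With 2 capturing groups, `findall` returns a 2-tuple per match.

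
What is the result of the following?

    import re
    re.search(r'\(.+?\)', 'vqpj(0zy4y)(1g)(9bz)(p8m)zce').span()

(4, 11)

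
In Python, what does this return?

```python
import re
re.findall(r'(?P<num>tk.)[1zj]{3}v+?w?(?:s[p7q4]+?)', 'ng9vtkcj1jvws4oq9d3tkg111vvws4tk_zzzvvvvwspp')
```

The pattern matches the literal 'tk', then any character (captured as 'num'); then exactly 3 of one of [1zj], then one or more of a literal 'v' (lazy), then optionally the literal 'w'; then the literal 's', then one or more of one of [p7q4] (lazy) (non-capturing group).
Matches: at [4:14] match 'tkcj1jvws4', group 1 = 'tkc'; at [19:30] match 'tkg111vvws4', group 1 = 'tkg'; at [30:43] match 'tk_zzzvvvvwsp', group 1 = 'tk_'.
With a single group, `findall` returns only what that group captured — 3 items.

['tkc', 'tkg', 'tk_']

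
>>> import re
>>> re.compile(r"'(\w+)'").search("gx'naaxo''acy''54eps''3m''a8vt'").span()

(2, 9)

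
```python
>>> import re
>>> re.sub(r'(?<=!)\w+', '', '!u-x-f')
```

'!-x-f'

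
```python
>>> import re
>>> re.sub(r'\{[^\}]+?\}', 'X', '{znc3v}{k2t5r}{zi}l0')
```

'XXXl0'

`sub` substitutes 'X' at each match site.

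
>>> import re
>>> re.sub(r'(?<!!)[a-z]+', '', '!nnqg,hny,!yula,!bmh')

'!n,,!y,!b'

The negative lookahead/lookbehind blocks any match where the forbidden context is present.
Matches: at [2:5] → 'nqg'; at [6:9] → 'hny'; at [12:15] → 'ula'; at [18:20] → 'mh'.
`sub` substitutes '' at each match site.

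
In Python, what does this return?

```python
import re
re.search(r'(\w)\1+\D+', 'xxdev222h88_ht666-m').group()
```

'xxdev'

After group 1 captures some text, `\1` only succeeds where that same text appears again.
The match spans [0:5] → 'xxdev'.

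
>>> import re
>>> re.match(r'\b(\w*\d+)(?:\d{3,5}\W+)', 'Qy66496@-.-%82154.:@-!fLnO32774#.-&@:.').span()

(0, 12)

`re.match` only tries the pattern at the start of the string.
The match spans [0:12] → 'Qy66496@-.-%'.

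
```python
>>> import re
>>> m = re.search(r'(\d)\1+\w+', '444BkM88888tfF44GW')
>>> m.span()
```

(0, 18)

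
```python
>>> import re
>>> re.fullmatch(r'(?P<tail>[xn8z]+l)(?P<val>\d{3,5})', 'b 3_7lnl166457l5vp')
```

`re.fullmatch` requires the pattern to consume the entire string.
Here the pattern can't cover the whole string, so the call returns None.

None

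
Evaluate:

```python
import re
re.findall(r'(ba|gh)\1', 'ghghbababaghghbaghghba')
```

`\1` has to match the exact text group 1 already captured.
One capturing group, so `findall` returns just the captured substring from each match — 4 in all.

['gh', 'ba', 'gh', 'gh']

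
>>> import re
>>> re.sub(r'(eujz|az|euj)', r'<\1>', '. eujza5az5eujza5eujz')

'. <eujz>a5<az>5<eujz>a5<eujz>'

Branches in `(...|...)` are attempted left-to-right; the first branch that allows the whole pattern to succeed is taken.
The replacement refers to a captured group, so each match is rewritten using its own captured text.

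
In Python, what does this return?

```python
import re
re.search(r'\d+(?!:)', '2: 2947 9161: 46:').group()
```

'2947'

A negative assertion filters positions out without eating any characters.
The match spans [3:7] → '2947'.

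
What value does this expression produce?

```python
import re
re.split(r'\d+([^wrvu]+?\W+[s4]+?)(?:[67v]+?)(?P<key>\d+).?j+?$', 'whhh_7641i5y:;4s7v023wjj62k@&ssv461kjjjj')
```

Because the pattern has a capturing group, `split` also inserts each captured text between the pieces.

['whhh_7641i5y:;4s7v023wjj', 'k@&ss', '461', '']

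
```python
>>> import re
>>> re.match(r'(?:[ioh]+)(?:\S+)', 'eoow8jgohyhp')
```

None

The pattern matches one or more of one of [ioh] (non-capturing group); then one or more of a non-whitespace character (non-capturing group).
`match` is anchored at position 0; if the pattern doesn't fit there, it returns None.
Here the string doesn't start with a match, so the call returns None.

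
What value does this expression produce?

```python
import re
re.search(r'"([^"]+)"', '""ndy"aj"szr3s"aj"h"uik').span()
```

(1, 6)

`search` walks the string left to right and returns the first match it finds.
The match spans [1:6] → '"ndy"'.
Captured: group 1 = 'ndy'.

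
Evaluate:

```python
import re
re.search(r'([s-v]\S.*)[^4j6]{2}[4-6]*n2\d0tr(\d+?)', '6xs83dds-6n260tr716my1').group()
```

Pattern: a character in [s-v], then a non-whitespace character, then zero or more of any character (captured); then exactly 2 of any character except [4j6], then zero or more of a character in [4-6]; then the literal 'n2', then a digit, then the literal '0tr'; then one or more of a digit (lazy) (captured).
With the lazy modifier that quantifier settles for the fewest repetitions that let the rest of the pattern succeed (the atoms after it are unaffected and can still be greedy).
`search` walks the string left to right and returns the first match it finds.
The match spans [2:17] → 's83dds-6n260tr7'.
Captured: group 1 = 's83dd', group 2 = '7'.

's83dds-6n260tr7'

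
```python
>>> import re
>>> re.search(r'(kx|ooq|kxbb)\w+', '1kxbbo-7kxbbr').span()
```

(1, 6)

`re.search` scans for the first position where the pattern succeeds.
The match spans [1:6] → 'kxbbo'.
Captured: group 1 = 'kx'.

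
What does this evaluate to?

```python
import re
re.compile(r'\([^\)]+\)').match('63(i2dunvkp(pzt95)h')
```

`re.match` won't scan ahead — the pattern has to work from the very first character.
Here the string doesn't start with a match, so the call returns None.

None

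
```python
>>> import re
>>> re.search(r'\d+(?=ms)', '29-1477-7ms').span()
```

Lookahead/lookbehind check context without consuming it, so the matched span excludes the asserted characters.
The match spans [8:9] → '7'.

(8, 9)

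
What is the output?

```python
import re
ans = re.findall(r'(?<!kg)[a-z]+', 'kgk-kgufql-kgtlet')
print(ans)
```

['kgk', 'kgufql', 'kgtlet']

A negative assertion filters positions out without eating any characters.
Matches: at [0:3] → 'kgk'; at [4:10] → 'kgufql'; at [11:17] → 'kgtlet'.
No capturing groups, so `findall` returns the 3 full match strings.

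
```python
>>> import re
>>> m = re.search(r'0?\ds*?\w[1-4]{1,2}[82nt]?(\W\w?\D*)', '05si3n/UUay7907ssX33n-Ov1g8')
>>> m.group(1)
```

The match spans [0:11] → '05si3n/UUay'.
Captured: group 1 = '/UUay'.

'/UUay'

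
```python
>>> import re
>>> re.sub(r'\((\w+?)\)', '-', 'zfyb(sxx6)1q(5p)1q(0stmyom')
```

'zfyb-1q-1q(0stmyom'

Matches: at [4:10] → '(sxx6)'; at [12:16] → '(5p)'.
`sub` substitutes '-' at each match site.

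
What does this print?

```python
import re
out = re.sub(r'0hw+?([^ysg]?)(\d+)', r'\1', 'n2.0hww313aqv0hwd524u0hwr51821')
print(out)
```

The pattern matches the literal '0h', then one or more of a literal 'w' (lazy); then optionally any character except [ysg] (captured); then one or more of a digit (captured).
Lazy quantifiers expand one character at a time until the remainder of the pattern can match.
Matches: at [3:10] → '0hww313'; at [13:20] → '0hwd524'; at [21:30] → '0hwr51821'.
`\1` in the replacement pulls in group 1's text for each match.

n2.waqvdur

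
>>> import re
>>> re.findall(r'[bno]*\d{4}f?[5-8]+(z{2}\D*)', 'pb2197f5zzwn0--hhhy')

This matches zero or more of one of [bno], then exactly 4 of a digit; then optionally the literal 'f', then one or more of a character in [5-8]; then exactly 2 of the literal 'z', then zero or more of a non-digit (captured).
Scanning left to right: at [1:12] match 'b2197f5zzwn', group 1 = 'zzwn'.
With a single group, `findall` returns only what that group captured — 1 item.

['zzwn']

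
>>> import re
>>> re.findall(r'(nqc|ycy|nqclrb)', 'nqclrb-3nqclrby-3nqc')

['nqc', 'nqc', 'nqc']

Branches in `(...|...)` are attempted left-to-right; the first branch that allows the whole pattern to succeed is taken.
Scanning left to right: at [0:3] match 'nqc', group 1 = 'nqc'; at [8:11] match 'nqc', group 1 = 'nqc'; at [17:20] match 'nqc', group 1 = 'nqc'.
`findall` collects group 1 from each match (3 total).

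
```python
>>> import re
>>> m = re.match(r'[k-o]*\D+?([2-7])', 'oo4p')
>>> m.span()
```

`re.match` only tries the pattern at the start of the string.
The match spans [0:3] → 'oo4'.

(0, 3)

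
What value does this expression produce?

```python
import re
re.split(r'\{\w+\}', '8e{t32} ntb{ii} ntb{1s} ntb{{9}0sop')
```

`split` removes every match and returns the 5 fragments in between.

['8e', ' ntb', ' ntb', ' ntb{', '0sop']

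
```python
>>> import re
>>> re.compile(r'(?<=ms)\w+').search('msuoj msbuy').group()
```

'uoj'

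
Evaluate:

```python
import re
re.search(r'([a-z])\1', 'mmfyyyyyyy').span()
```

(0, 2)

`\1` is not a pattern — it's the concrete string captured by group 1, re-applied verbatim.
`re.search` tries every starting position until one works.
The match spans [0:2] → 'mm'.
Captured: group 1 = 'm'.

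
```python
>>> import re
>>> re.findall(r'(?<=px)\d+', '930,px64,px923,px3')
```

['64', '923', '3']

The `(?=…)`/`(?<=…)` assertion just peeks at neighbouring text; it doesn't advance the match position.
No capturing groups, so `findall` returns the 3 full match strings.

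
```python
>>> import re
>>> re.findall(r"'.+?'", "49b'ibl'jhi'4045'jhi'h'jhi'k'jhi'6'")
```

Because the quantifier is non-greedy, it stops expanding at the earliest point where the rest of the pattern can succeed.
`findall` yields the raw match text (5 of them) because the pattern has no groups.

["'ibl'", "'4045'", "'h'", "'k'", "'6'"]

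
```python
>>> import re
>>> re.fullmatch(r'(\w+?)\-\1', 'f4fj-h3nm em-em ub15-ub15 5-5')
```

`\1` has to match the exact text group 1 already captured.
`re.fullmatch` requires the pattern to consume the entire string.
Here there's no way to consume every character, so the call returns None.

None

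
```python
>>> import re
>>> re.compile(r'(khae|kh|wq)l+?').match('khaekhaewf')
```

None

`match` is anchored at position 0; if the pattern doesn't fit there, it returns None.
Here the string doesn't start with a match, so the call returns None.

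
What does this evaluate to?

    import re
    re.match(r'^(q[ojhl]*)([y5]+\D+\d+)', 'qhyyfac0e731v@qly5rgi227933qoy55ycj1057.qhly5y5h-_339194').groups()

('qh', 'yyfac0')

This matches anchored at the start of the string; then a literal 'q', then zero or more of one of [ojhl] (captured); then one or more of one of [y5], then one or more of a non-digit, then one or more of a digit (captured).
`match` is anchored at position 0; if the pattern doesn't fit there, it returns None.
The match spans [0:8] → 'qhyyfac0'.
Captured: group 1 = 'qh', group 2 = 'yyfac0'.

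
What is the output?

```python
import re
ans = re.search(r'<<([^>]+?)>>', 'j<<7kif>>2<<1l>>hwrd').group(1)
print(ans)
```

`re.search` scans for the first position where the pattern succeeds.
The match spans [1:9] → '<<7kif>>'.
Captured: group 1 = '7kif'.

7kif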